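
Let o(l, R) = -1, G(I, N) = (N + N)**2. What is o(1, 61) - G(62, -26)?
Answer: -2705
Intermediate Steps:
G(I, N) = 4*N**2 (G(I, N) = (2*N)**2 = 4*N**2)
o(1, 61) - G(62, -26) = -1 - 4*(-26)**2 = -1 - 4*676 = -1 - 1*2704 = -1 - 2704 = -2705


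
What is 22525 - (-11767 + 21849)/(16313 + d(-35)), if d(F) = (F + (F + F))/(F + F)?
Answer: 734948061/32629 ≈ 22524.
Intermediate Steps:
d(F) = 3/2 (d(F) = (F + 2*F)/((2*F)) = (3*F)*(1/(2*F)) = 3/2)
22525 - (-11767 + 21849)/(16313 + d(-35)) = 22525 - (-11767 + 21849)/(16313 + 3/2) = 22525 - 10082/32629/2 = 22525 - 10082*2/32629 = 22525 - 1*20164/32629 = 22525 - 20164/32629 = 734948061/32629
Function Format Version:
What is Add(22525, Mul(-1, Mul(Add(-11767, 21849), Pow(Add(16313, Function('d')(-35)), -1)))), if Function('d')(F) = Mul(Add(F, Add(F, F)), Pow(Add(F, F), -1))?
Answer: Rational(734948061, 32629) ≈ 22524.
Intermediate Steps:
Function('d')(F) = Rational(3, 2) (Function('d')(F) = Mul(Add(F, Mul(2, F)), Pow(Mul(2, F), -1)) = Mul(Mul(3, F), Mul(Rational(1, 2), Pow(F, -1))) = Rational(3, 2))
Add(22525, Mul(-1, Mul(Add(-11767, 21849), Pow(Add(16313, Function('d')(-35)), -1)))) = Add(22525, Mul(-1, Mul(Add(-11767, 21849), Pow(Add(16313, Rational(3, 2)), -1)))) = Add(22525, Mul(-1, Mul(10082, Pow(Rational(32629, 2), -1)))) = Add(22525, Mul(-1, Mul(10082, Rational(2, 32629)))) = Add(22525, Mul(-1, Rational(20164, 32629))) = Add(22525, Rational(-20164, 32629)) = Rational(734948061, 32629)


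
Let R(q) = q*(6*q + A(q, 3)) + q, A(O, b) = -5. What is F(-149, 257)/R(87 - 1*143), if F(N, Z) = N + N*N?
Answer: 5513/4760 ≈ 1.1582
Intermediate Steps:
F(N, Z) = N + N²
R(q) = q + q*(-5 + 6*q) (R(q) = q*(6*q - 5) + q = q*(-5 + 6*q) + q = q + q*(-5 + 6*q))
F(-149, 257)/R(87 - 1*143) = (-149*(1 - 149))/((2*(87 - 1*143)*(-2 + 3*(87 - 1*143)))) = (-149*(-148))/((2*(87 - 143)*(-2 + 3*(87 - 143)))) = 22052/((2*(-56)*(-2 + 3*(-56)))) = 22052/((2*(-56)*(-2 - 168))) = 22052/((2*(-56)*(-170))) = 22052/19040 = 22052*(1/19040) = 5513/4760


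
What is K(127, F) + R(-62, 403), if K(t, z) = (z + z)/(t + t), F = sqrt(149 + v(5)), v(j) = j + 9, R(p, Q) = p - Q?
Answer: -465 + sqrt(163)/127 ≈ -464.90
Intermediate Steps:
v(j) = 9 + j
F = sqrt(163) (F = sqrt(149 + (9 + 5)) = sqrt(149 + 14) = sqrt(163) ≈ 12.767)
K(t, z) = z/t (K(t, z) = (2*z)/((2*t)) = (2*z)*(1/(2*t)) = z/t)
K(127, F) + R(-62, 403) = sqrt(163)/127 + (-62 - 1*403) = sqrt(163)*(1/127) + (-62 - 403) = sqrt(163)/127 - 465 = -465 + sqrt(163)/127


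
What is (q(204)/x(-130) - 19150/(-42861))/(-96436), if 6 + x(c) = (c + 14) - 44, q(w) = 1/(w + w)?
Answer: -144105371/31104786836032 ≈ -4.6329e-6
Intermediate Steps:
q(w) = 1/(2*w)
x(c) = -36 + c (x(c) = -6 + ((c + 14) - 44) = -6 + ((14 + c) - 44) = -6 + (-30 + c) = -36 + c)
(q(204)/x(-130) - 19150/(-42861))/(-96436) = (((½)/204)/(-36 - 130) - 19150/(-42861))/(-96436) = (((½)*(1/204))/(-166) - 19150*(-1/42861))*(-1/96436) = ((1/408)*(-1/166) + 19150/42861)*(-1/96436) = (-1/67728 + 19150/42861)*(-1/96436) = (144105371/322543312)*(-1/96436) = -144105371/31104786836032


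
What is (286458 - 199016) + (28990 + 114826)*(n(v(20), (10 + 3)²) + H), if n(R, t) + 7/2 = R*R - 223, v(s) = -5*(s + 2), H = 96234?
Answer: 15547675662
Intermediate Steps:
v(s) = -10 - 5*s (v(s) = -5*(2 + s) = -10 - 5*s)
n(R, t) = -453/2 + R² (n(R, t) = -7/2 + (R*R - 223) = -7/2 + (R² - 223) = -7/2 + (-223 + R²) = -453/2 + R²)
(286458 - 199016) + (28990 + 114826)*(n(v(20), (10 + 3)²) + H) = (286458 - 199016) + (28990 + 114826)*((-453/2 + (-10 - 5*20)²) + 96234) = 87442 + 143816*((-453/2 + (-10 - 100)²) + 96234) = 87442 + 143816*((-453/2 + (-110)²) + 96234) = 87442 + 143816*((-453/2 + 12100) + 96234) = 87442 + 143816*(23747/2 + 96234) = 87442 + 143816*(216215/2) = 87442 + 15547588220 = 15547675662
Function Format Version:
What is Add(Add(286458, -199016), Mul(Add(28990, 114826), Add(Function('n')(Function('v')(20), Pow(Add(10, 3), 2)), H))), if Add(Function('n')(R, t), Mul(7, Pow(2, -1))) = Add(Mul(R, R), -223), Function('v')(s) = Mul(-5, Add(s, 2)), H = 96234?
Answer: 15547675662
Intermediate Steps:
Function('v')(s) = Add(-10, Mul(-5, s)) (Function('v')(s) = Mul(-5, Add(2, s)) = Add(-10, Mul(-5, s)))
Function('n')(R, t) = Add(Rational(-453, 2), Pow(R, 2)) (Function('n')(R, t) = Add(Rational(-7, 2), Add(Mul(R, R), -223)) = Add(Rational(-7, 2), Add(Pow(R, 2), -223)) = Add(Rational(-7, 2), Add(-223, Pow(R, 2))) = Add(Rational(-453, 2), Pow(R, 2)))
Add(Add(286458, -199016), Mul(Add(28990, 114826), Add(Function('n')(Function('v')(20), Pow(Add(10, 3), 2)), H))) = Add(Add(286458, -199016), Mul(Add(28990, 114826), Add(Add(Rational(-453, 2), Pow(Add(-10, Mul(-5, 20)), 2)), 96234))) = Add(87442, Mul(143816, Add(Add(Rational(-453, 2), Pow(Add(-10, -100), 2)), 96234))) = Add(87442, Mul(143816, Add(Add(Rational(-453, 2), Pow(-110, 2)), 96234))) = Add(87442, Mul(143816, Add(Add(Rational(-453, 2), 12100), 96234))) = Add(87442, Mul(143816, Add(Rational(23747, 2), 96234))) = Add(87442, Mul(143816, Rational(216215, 2))) = Add(87442, 15547588220) = 15547675662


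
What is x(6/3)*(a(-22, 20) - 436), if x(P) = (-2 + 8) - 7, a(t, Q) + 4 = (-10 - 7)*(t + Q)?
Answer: 406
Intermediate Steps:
a(t, Q) = -4 - 17*Q - 17*t (a(t, Q) = -4 + (-10 - 7)*(t + Q) = -4 - 17*(Q + t) = -4 + (-17*Q - 17*t) = -4 - 17*Q - 17*t)
x(P) = -1 (x(P) = 6 - 7 = -1)
x(6/3)*(a(-22, 20) - 436) = -((-4 - 17*20 - 17*(-22)) - 436) = -((-4 - 340 + 374) - 436) = -(30 - 436) = -1*(-406) = 406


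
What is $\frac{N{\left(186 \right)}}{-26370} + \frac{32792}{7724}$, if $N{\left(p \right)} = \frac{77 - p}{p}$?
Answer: $\frac{40209924839}{9471207420} \approx 4.2455$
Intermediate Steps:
$N{\left(p \right)} = \frac{77 - p}{p}$
$\frac{N{\left(186 \right)}}{-26370} + \frac{32792}{7724} = \frac{\frac{1}{186} \left(77 - 186\right)}{-26370} + \frac{32792}{7724} = \frac{77 - 186}{186} \left(- \frac{1}{26370}\right) + 32792 \cdot \frac{1}{7724} = \frac{1}{186} \left(-109\right) \left(- \frac{1}{26370}\right) + \frac{8198}{1931} = \left(- \frac{109}{186}\right) \left(- \frac{1}{26370}\right) + \frac{8198}{1931} = \frac{109}{4904820} + \frac{8198}{1931} = \frac{40209924839}{9471207420}$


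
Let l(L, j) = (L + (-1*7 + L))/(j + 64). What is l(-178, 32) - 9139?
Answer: -292569/32 ≈ -9142.8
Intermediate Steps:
l(L, j) = (-7 + 2*L)/(64 + j) (l(L, j) = (L + (-7 + L))/(64 + j) = (-7 + 2*L)/(64 + j))
l(-178, 32) - 9139 = (-7 + 2*(-178))/(64 + 32) - 9139 = (-7 - 356)/96 - 9139 = (1/96)*(-363) - 9139 = -121/32 - 9139 = -292569/32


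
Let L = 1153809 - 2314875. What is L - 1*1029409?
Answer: -2190475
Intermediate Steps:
L = -1161066
L - 1*1029409 = -1161066 - 1*1029409 = -1161066 - 1029409 = -2190475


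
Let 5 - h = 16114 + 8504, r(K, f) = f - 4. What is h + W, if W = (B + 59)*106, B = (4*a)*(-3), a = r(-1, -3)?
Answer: -9455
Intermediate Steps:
r(K, f) = -4 + f
a = -7 (a = -4 - 3 = -7)
B = 84 (B = (4*(-7))*(-3) = -28*(-3) = 84)
h = -24613 (h = 5 - (16114 + 8504) = 5 - 1*24618 = 5 - 24618 = -24613)
W = 15158 (W = (84 + 59)*106 = 143*106 = 15158)
h + W = -24613 + 15158 = -9455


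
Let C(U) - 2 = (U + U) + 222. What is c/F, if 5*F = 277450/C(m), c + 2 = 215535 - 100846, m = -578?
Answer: -53444142/27745 ≈ -1926.3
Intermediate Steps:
C(U) = 224 + 2*U (C(U) = 2 + ((U + U) + 222) = 2 + (2*U + 222) = 2 + (222 + 2*U) = 224 + 2*U)
c = 114687 (c = -2 + (215535 - 100846) = -2 + 114689 = 114687)
F = -27745/466 (F = (277450/(224 + 2*(-578)))/5 = (277450/(224 - 1156))/5 = (277450/(-932))/5 = (277450*(-1/932))/5 = (⅕)*(-138725/466) = -27745/466 ≈ -59.539)
c/F = 114687/(-27745/466) = 114687*(-466/27745) = -53444142/27745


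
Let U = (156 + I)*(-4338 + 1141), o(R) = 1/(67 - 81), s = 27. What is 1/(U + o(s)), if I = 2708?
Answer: -14/128186913 ≈ -1.0922e-7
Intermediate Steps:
o(R) = -1/14 (o(R) = 1/(-14) = -1/14)
U = -9156208 (U = (156 + 2708)*(-4338 + 1141) = 2864*(-3197) = -9156208)
1/(U + o(s)) = 1/(-9156208 - 1/14) = 1/(-128186913/14) = -14/128186913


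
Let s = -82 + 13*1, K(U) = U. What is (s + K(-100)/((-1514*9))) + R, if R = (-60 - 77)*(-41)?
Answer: 37798574/6813 ≈ 5548.0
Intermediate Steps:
s = -69 (s = -82 + 13 = -69)
R = 5617 (R = -137*(-41) = 5617)
(s + K(-100)/((-1514*9))) + R = (-69 - 100/((-1514*9))) + 5617 = (-69 - 100/(-13626)) + 5617 = (-69 - 100*(-1/13626)) + 5617 = (-69 + 50/6813) + 5617 = -470047/6813 + 5617 = 37798574/6813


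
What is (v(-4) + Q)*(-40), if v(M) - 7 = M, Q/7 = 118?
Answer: -33160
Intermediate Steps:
Q = 826 (Q = 7*118 = 826)
v(M) = 7 + M
(v(-4) + Q)*(-40) = ((7 - 4) + 826)*(-40) = (3 + 826)*(-40) = 829*(-40) = -33160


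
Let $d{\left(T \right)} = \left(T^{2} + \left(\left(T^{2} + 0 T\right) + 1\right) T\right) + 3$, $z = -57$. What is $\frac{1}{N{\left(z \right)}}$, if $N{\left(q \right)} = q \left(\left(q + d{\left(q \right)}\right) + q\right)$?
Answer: $\frac{1}{10380384} \approx 9.6335 \cdot 10^{-8}$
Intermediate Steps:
$d{\left(T \right)} = 3 + T^{2} + T \left(1 + T^{2}\right)$ ($d{\left(T \right)} = \left(T^{2} + \left(\left(T^{2} + 0\right) + 1\right) T\right) + 3 = \left(T^{2} + \left(T^{2} + 1\right) T\right) + 3 = \left(T^{2} + \left(1 + T^{2}\right) T\right) + 3 = \left(T^{2} + T \left(1 + T^{2}\right)\right) + 3 = 3 + T^{2} + T \left(1 + T^{2}\right)$)
$N{\left(q \right)} = q \left(3 + q^{2} + q^{3} + 3 q\right)$ ($N{\left(q \right)} = q \left(\left(q + \left(3 + q + q^{2} + q^{3}\right)\right) + q\right) = q \left(\left(3 + q^{2} + q^{3} + 2 q\right) + q\right) = q \left(3 + q^{2} + q^{3} + 3 q\right)$)
$\frac{1}{N{\left(z \right)}} = \frac{1}{\left(-57\right) \left(3 + \left(-57\right)^{2} + \left(-57\right)^{3} + 3 \left(-57\right)\right)} = \frac{1}{\left(-57\right) \left(3 + 3249 - 185193 - 171\right)} = \frac{1}{\left(-57\right) \left(-182112\right)} = \frac{1}{10380384}$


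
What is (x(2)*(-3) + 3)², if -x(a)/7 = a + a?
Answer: 7569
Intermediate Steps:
x(a) = -14*a (x(a) = -7*(a + a) = -14*a)
(x(2)*(-3) + 3)² = (-14*2*(-3) + 3)² = (-28*(-3) + 3)² = (84 + 3)² = 87² = 7569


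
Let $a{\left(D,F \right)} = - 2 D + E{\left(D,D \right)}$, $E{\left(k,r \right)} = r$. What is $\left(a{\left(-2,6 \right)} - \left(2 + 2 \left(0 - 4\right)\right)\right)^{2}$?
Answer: $64$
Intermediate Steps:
$a{\left(D,F \right)} = - D$ ($a{\left(D,F \right)} = - 2 D + D = - D$)
$\left(a{\left(-2,6 \right)} - \left(2 + 2 \left(0 - 4\right)\right)\right)^{2} = \left(\left(-1\right) \left(-2\right) - \left(2 + 2 \left(0 - 4\right)\right)\right)^{2} = \left(2 - \left(2 + 2 \left(0 - 4\right)\right)\right)^{2} = \left(2 - \left(2 + 2 \left(-4\right)\right)\right)^{2} = \left(2 - -6\right)^{2} = \left(2 + \left(-2 + 8\right)\right)^{2} = \left(2 + 6\right)^{2} = 8^{2} = 64$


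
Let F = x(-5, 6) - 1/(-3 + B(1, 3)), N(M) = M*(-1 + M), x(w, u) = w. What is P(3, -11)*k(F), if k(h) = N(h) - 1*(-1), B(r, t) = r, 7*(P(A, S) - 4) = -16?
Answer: 309/7 ≈ 44.143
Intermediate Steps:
P(A, S) = 12/7 (P(A, S) = 4 + (1/7)*(-16) = 4 - 16/7 = 12/7)
F = -9/2 (F = -5 - 1/(-3 + 1) = -5 - 1/(-2) = -5 - 1/2*(-1) = -5 + 1/2 = -9/2 ≈ -4.5000)
k(h) = 1 + h*(-1 + h) (k(h) = h*(-1 + h) - 1*(-1) = h*(-1 + h) + 1 = 1 + h*(-1 + h))
P(3, -11)*k(F) = 12*(1 - 9*(-1 - 9/2)/2)/7 = 12*(1 - 9/2*(-11/2))/7 = 12*(1 + 99/4)/7 = (12/7)*(103/4) = 309/7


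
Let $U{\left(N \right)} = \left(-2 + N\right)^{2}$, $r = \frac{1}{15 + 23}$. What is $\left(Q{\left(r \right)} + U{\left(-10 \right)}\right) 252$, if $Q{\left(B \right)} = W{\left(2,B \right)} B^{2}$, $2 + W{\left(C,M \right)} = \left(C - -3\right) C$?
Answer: $\frac{13100472}{361} \approx 36289.0$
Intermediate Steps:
$r = \frac{1}{38} \approx 0.026316$
$W{\left(C,M \right)} = -2 + C \left(3 + C\right)$ ($W{\left(C,M \right)} = -2 + \left(C - -3\right) C = -2 + \left(C + 3\right) C = -2 + \left(3 + C\right) C = -2 + C \left(3 + C\right)$)
$Q{\left(B \right)} = 8 B^{2}$ ($Q{\left(B \right)} = \left(-2 + 2^{2} + 3 \cdot 2\right) B^{2} = \left(-2 + 4 + 6\right) B^{2} = 8 B^{2}$)
$\left(Q{\left(r \right)} + U{\left(-10 \right)}\right) 252 = \left(\frac{8}{1444} + \left(-2 - 10\right)^{2}\right) 252 = \left(8 \cdot \frac{1}{1444} + \left(-12\right)^{2}\right) 252 = \left(\frac{2}{361} + 144\right) 252 = \frac{51986}{361} \cdot 252 = \frac{13100472}{361}$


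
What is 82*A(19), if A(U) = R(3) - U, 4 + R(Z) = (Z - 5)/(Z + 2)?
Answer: -9594/5 ≈ -1918.8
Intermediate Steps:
R(Z) = -4 + (-5 + Z)/(2 + Z) (R(Z) = -4 + (Z - 5)/(Z + 2) = -4 + (-5 + Z)/(2 + Z))
A(U) = -22/5 - U (A(U) = (-13 - 3*3)/(2 + 3) - U = (-13 - 9)/5 - U = (1/5)*(-22) - U = -22/5 - U)
82*A(19) = 82*(-22/5 - 1*19) = 82*(-22/5 - 19) = 82*(-117/5) = -9594/5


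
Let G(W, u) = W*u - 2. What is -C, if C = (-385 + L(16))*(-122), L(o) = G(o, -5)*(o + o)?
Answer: -367098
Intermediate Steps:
G(W, u) = -2 + W*u
L(o) = 2*o*(-2 - 5*o) (L(o) = (-2 + o*(-5))*(o + o) = (-2 - 5*o)*(2*o) = 2*o*(-2 - 5*o))
C = 367098 (C = (-385 + 2*16*(-2 - 5*16))*(-122) = (-385 + 2*16*(-2 - 80))*(-122) = (-385 + 2*16*(-82))*(-122) = (-385 - 2624)*(-122) = -3009*(-122) = 367098)
-C = -1*367098 = -367098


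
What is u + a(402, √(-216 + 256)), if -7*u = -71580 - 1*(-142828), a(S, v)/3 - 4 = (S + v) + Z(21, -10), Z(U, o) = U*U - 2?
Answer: -53503/7 + 6*√10 ≈ -7624.3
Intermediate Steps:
Z(U, o) = -2 + U² (Z(U, o) = U² - 2 = -2 + U²)
a(S, v) = 1329 + 3*S + 3*v (a(S, v) = 12 + 3*((S + v) + (-2 + 21²)) = 12 + 3*((S + v) + (-2 + 441)) = 12 + 3*((S + v) + 439) = 12 + 3*(439 + S + v) = 12 + (1317 + 3*S + 3*v) = 1329 + 3*S + 3*v)
u = -71248/7 (u = -(-71580 - 1*(-142828))/7 = -(-71580 + 142828)/7 = -⅐*71248 = -71248/7 ≈ -10178.)
u + a(402, √(-216 + 256)) = -71248/7 + (1329 + 3*402 + 3*√(-216 + 256)) = -71248/7 + (1329 + 1206 + 3*√40) = -71248/7 + (1329 + 1206 + 3*(2*√10)) = -71248/7 + (1329 + 1206 + 6*√10) = -71248/7 + (2535 + 6*√10) = -53503/7 + 6*√10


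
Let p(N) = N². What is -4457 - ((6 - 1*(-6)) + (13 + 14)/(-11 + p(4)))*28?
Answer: -24721/5 ≈ -4944.2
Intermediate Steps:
-4457 - ((6 - 1*(-6)) + (13 + 14)/(-11 + p(4)))*28 = -4457 - ((6 - 1*(-6)) + (13 + 14)/(-11 + 4²))*28 = -4457 - ((6 + 6) + 27/(-11 + 16))*28 = -4457 - (12 + 27/5)*28 = -4457 - 87*28/5 = -4457 - 1*2436/5 = -4457 - 2436/5 = -24721/5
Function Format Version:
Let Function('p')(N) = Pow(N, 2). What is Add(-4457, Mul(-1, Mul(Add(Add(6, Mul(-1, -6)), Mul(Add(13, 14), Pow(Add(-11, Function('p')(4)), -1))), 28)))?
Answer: Rational(-24721, 5) ≈ -4944.2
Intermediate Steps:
Add(-4457, Mul(-1, Mul(Add(Add(6, Mul(-1, -6)), Mul(Add(13, 14), Pow(Add(-11, Function('p')(4)), -1))), 28))) = Add(-4457, Mul(-1, Mul(Add(Add(6, Mul(-1, -6)), Mul(Add(13, 14), Pow(Add(-11, Pow(4, 2)), -1))), 28))) = Add(-4457, Mul(-1, Mul(Add(Add(6, 6), Mul(27, Pow(Add(-11, 16), -1))), 28))) = Add(-4457, Mul(-1, Mul(Add(12, Mul(27, Pow(5, -1))), 28))) = Add(-4457, Mul(-1, Mul(Add(12, Mul(27, Rational(1, 5))), 28))) = Add(-4457, Mul(-1, Mul(Add(12, Rational(27, 5)), 28))) = Add(-4457, Mul(-1, Mul(Rational(87, 5), 28))) = Add(-4457, Mul(-1, Rational(2436, 5))) = Add(-4457, Rational(-2436, 5)) = Rational(-24721, 5)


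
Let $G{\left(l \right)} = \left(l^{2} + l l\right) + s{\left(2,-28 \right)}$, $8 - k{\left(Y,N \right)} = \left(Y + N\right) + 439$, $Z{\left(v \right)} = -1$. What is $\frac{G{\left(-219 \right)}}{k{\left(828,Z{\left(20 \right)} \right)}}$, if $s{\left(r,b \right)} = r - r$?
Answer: $- \frac{47961}{629} \approx -76.25$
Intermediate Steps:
$s{\left(r,b \right)} = 0$
$k{\left(Y,N \right)} = -431 - N - Y$ ($k{\left(Y,N \right)} = 8 - \left(\left(Y + N\right) + 439\right) = 8 - \left(\left(N + Y\right) + 439\right) = 8 - \left(439 + N + Y\right) = -431 - N - Y$)
$G{\left(l \right)} = 2 l^{2}$ ($G{\left(l \right)} = \left(l^{2} + l l\right) + 0 = \left(l^{2} + l^{2}\right) + 0 = 2 l^{2} + 0 = 2 l^{2}$)
$\frac{G{\left(-219 \right)}}{k{\left(828,Z{\left(20 \right)} \right)}} = \frac{2 \left(-219\right)^{2}}{-431 - -1 - 828} = \frac{2 \cdot 47961}{-431 + 1 - 828} = \frac{95922}{-1258} = 95922 \left(- \frac{1}{1258}\right) = - \frac{47961}{629}$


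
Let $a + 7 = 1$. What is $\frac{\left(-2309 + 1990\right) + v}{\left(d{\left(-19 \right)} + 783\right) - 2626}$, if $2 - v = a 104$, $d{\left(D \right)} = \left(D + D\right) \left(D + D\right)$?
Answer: $- \frac{307}{399} \approx -0.76942$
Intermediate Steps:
$a = -6$ ($a = -7 + 1 = -6$)
$d{\left(D \right)} = 4 D^{2}$ ($d{\left(D \right)} = 2 D 2 D = 4 D^{2}$)
$v = 626$ ($v = 2 - \left(-6\right) 104 = 2 - -624 = 2 + 624 = 626$)
$\frac{\left(-2309 + 1990\right) + v}{\left(d{\left(-19 \right)} + 783\right) - 2626} = \frac{\left(-2309 + 1990\right) + 626}{\left(4 \left(-19\right)^{2} + 783\right) - 2626} = \frac{-319 + 626}{\left(4 \cdot 361 + 783\right) - 2626} = \frac{307}{\left(1444 + 783\right) - 2626} = \frac{307}{2227 - 2626} = \frac{307}{-399} = 307 \left(- \frac{1}{399}\right) = - \frac{307}{399}$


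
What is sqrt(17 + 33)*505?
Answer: 2525*sqrt(2) ≈ 3570.9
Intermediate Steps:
sqrt(17 + 33)*505 = sqrt(50)*505 = (5*sqrt(2))*505 = 2525*sqrt(2)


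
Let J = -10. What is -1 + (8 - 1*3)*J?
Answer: -51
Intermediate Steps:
-1 + (8 - 1*3)*J = -1 + (8 - 1*3)*(-10) = -1 + (8 - 3)*(-10) = -1 + 5*(-10) = -1 - 50 = -51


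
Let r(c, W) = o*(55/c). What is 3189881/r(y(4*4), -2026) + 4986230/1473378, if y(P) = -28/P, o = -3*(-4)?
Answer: -5481023294821/648286320 ≈ -8454.6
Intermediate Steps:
o = 12
r(c, W) = 660/c (r(c, W) = 12*(55/c) = 660/c)
3189881/r(y(4*4), -2026) + 4986230/1473378 = 3189881/((660/((-28/(4*4))))) + 4986230/1473378 = 3189881/((660/((-28/16)))) + 4986230*(1/1473378) = 3189881/((660/((-28*1/16)))) + 2493115/736689 = 3189881/((660/(-7/4))) + 2493115/736689 = 3189881/((660*(-4/7))) + 2493115/736689 = 3189881/(-2640/7) + 2493115/736689 = 3189881*(-7/2640) + 2493115/736689 = -22329167/2640 + 2493115/736689 = -5481023294821/648286320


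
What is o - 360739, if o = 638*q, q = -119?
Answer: -436661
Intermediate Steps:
o = -75922 (o = 638*(-119) = -75922)
o - 360739 = -75922 - 360739 = -436661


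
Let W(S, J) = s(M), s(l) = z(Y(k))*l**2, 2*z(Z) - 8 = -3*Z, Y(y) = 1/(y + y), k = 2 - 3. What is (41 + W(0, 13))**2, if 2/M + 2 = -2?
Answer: 455625/256 ≈ 1779.8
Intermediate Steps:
k = -1
M = -1/2 (M = 2/(-2 - 2) = 2/(-4) = 2*(-1/4) = -1/2 ≈ -0.50000)
Y(y) = 1/(2*y)
z(Z) = 4 - 3*Z/2 (z(Z) = 4 + (-3*Z)/2 = 4 - 3*Z/2)
s(l) = 19*l**2/4 (s(l) = (4 - 3/(4*(-1)))*l**2 = (4 - 3*(-1)/4)*l**2 = (4 - 3/2*(-1/2))*l**2 = (4 + 3/4)*l**2 = 19*l**2/4)
W(S, J) = 19/16 (W(S, J) = 19*(-1/2)**2/4 = (19/4)*(1/4) = 19/16)
(41 + W(0, 13))**2 = (41 + 19/16)**2 = (675/16)**2 = 455625/256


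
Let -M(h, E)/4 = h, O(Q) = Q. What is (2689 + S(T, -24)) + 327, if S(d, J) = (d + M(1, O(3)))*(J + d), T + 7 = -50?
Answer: 7957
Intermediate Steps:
T = -57 (T = -7 - 50 = -57)
M(h, E) = -4*h
S(d, J) = (-4 + d)*(J + d) (S(d, J) = (d - 4*1)*(J + d) = (d - 4)*(J + d) = (-4 + d)*(J + d))
(2689 + S(T, -24)) + 327 = (2689 + ((-57)² - 4*(-24) - 4*(-57) - 24*(-57))) + 327 = (2689 + (3249 + 96 + 228 + 1368)) + 327 = (2689 + 4941) + 327 = 7630 + 327 = 7957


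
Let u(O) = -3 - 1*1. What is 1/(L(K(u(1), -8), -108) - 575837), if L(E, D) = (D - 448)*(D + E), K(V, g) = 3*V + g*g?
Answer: -1/544701 ≈ -1.8359e-6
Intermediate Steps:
u(O) = -4 (u(O) = -3 - 1 = -4)
K(V, g) = g**2 + 3*V (K(V, g) = 3*V + g**2 = g**2 + 3*V)
L(E, D) = (-448 + D)*(D + E)
1/(L(K(u(1), -8), -108) - 575837) = 1/(((-108)**2 - 448*(-108) - 448*((-8)**2 + 3*(-4)) - 108*((-8)**2 + 3*(-4))) - 575837) = 1/((11664 + 48384 - 448*(64 - 12) - 108*(64 - 12)) - 575837) = 1/((11664 + 48384 - 448*52 - 108*52) - 575837) = 1/((11664 + 48384 - 23296 - 5616) - 575837) = 1/(31136 - 575837) = 1/(-544701) = -1/544701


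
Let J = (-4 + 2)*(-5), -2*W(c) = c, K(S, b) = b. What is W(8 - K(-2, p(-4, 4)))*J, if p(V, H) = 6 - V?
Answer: 10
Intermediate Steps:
W(c) = -c/2
J = 10 (J = -2*(-5) = 10)
W(8 - K(-2, p(-4, 4)))*J = -(8 - (6 - 1*(-4)))/2*10 = -(8 - (6 + 4))/2*10 = -(8 - 1*10)/2*10 = -(8 - 10)/2*10 = -½*(-2)*10 = 1*10 = 10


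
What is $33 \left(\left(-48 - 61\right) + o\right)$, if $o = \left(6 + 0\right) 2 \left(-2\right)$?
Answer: $-4389$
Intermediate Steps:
$o = -24$ ($o = 6 \left(-4\right) = -24$)
$33 \left(\left(-48 - 61\right) + o\right) = 33 \left(\left(-48 - 61\right) - 24\right) = 33 \left(-109 - 24\right) = 33 \left(-133\right) = -4389$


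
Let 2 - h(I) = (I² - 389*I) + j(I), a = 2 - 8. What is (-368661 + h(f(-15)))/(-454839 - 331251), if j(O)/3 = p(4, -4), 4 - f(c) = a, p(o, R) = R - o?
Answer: 24323/52406 ≈ 0.46413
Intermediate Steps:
a = -6
f(c) = 10 (f(c) = 4 - 1*(-6) = 4 + 6 = 10)
j(O) = -24 (j(O) = 3*(-4 - 1*4) = 3*(-4 - 4) = 3*(-8) = -24)
h(I) = 26 - I² + 389*I (h(I) = 2 - ((I² - 389*I) - 24) = 2 - (-24 + I² - 389*I) = 2 + (24 - I² + 389*I) = 26 - I² + 389*I)
(-368661 + h(f(-15)))/(-454839 - 331251) = (-368661 + (26 - 1*10² + 389*10))/(-454839 - 331251) = (-368661 + (26 - 1*100 + 3890))/(-786090) = (-368661 + (26 - 100 + 3890))*(-1/786090) = (-368661 + 3816)*(-1/786090) = -364845*(-1/786090) = 24323/52406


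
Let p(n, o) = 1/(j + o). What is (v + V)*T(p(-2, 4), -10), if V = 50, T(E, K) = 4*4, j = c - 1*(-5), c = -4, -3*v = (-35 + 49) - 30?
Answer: 2656/3 ≈ 885.33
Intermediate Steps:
v = 16/3 (v = -((-35 + 49) - 30)/3 = -(14 - 30)/3 = -⅓*(-16) = 16/3 ≈ 5.3333)
j = 1 (j = -4 - 1*(-5) = -4 + 5 = 1)
p(n, o) = 1/(1 + o)
T(E, K) = 16
(v + V)*T(p(-2, 4), -10) = (16/3 + 50)*16 = (166/3)*16 = 2656/3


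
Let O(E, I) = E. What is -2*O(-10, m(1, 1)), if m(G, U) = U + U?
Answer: 20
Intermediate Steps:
m(G, U) = 2*U
-2*O(-10, m(1, 1)) = -2*(-10) = -1*(-20) = 20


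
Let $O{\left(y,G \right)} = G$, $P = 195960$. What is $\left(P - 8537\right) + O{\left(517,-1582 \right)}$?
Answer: $185841$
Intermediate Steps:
$\left(P - 8537\right) + O{\left(517,-1582 \right)} = \left(195960 - 8537\right) - 1582 = 187423 - 1582 = 185841$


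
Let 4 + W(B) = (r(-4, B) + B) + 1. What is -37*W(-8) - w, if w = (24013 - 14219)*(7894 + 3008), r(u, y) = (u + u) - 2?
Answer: -106773411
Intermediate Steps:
r(u, y) = -2 + 2*u (r(u, y) = 2*u - 2 = -2 + 2*u)
w = 106774188 (w = 9794*10902 = 106774188)
W(B) = -13 + B (W(B) = -4 + (((-2 + 2*(-4)) + B) + 1) = -4 + (((-2 - 8) + B) + 1) = -4 + ((-10 + B) + 1) = -4 + (-9 + B) = -13 + B)
-37*W(-8) - w = -37*(-13 - 8) - 1*106774188 = -37*(-21) - 106774188 = 777 - 106774188 = -106773411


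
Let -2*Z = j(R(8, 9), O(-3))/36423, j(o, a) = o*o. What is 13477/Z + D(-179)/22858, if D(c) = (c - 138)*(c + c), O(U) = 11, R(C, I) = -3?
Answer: -1246707698759/11429 ≈ -1.0908e+8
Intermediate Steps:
j(o, a) = o²
Z = -1/8094 (Z = -(-3)²/(2*36423) = -9/(2*36423) = -½*1/4047 = -1/8094 ≈ -0.00012355)
D(c) = 2*c*(-138 + c) (D(c) = (-138 + c)*(2*c) = 2*c*(-138 + c))
13477/Z + D(-179)/22858 = 13477/(-1/8094) + (2*(-179)*(-138 - 179))/22858 = 13477*(-8094) + (2*(-179)*(-317))*(1/22858) = -109082838 + 113486*(1/22858) = -109082838 + 56743/11429 = -1246707698759/11429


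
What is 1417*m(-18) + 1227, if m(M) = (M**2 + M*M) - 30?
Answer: 876933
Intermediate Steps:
m(M) = -30 + 2*M**2 (m(M) = (M**2 + M**2) - 30 = 2*M**2 - 30 = -30 + 2*M**2)
1417*m(-18) + 1227 = 1417*(-30 + 2*(-18)**2) + 1227 = 1417*(-30 + 2*324) + 1227 = 1417*(-30 + 648) + 1227 = 1417*618 + 1227 = 875706 + 1227 = 876933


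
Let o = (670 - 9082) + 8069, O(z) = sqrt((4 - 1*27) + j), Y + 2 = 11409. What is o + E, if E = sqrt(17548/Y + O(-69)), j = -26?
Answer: -343 + sqrt(200170036 + 910837543*I)/11407 ≈ -340.91 + 1.6776*I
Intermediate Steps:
Y = 11407 (Y = -2 + 11409 = 11407)
O(z) = 7*I (O(z) = sqrt((4 - 1*27) - 26) = sqrt((4 - 27) - 26) = sqrt(-23 - 26) = sqrt(-49) = 7*I)
o = -343 (o = -8412 + 8069 = -343)
E = sqrt(17548/11407 + 7*I) ≈ 2.0863 + 1.6776*I
o + E = -343 + sqrt(200170036 + 910837543*I)/11407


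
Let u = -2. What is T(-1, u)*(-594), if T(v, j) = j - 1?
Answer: 1782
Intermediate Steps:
T(v, j) = -1 + j
T(-1, u)*(-594) = (-1 - 2)*(-594) = -3*(-594) = 1782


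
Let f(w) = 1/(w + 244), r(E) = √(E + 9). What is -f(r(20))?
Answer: -244/59507 + √29/59507 ≈ -0.0040099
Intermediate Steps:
r(E) = √(9 + E)
f(w) = 1/(244 + w)
-f(r(20)) = -1/(244 + √(9 + 20)) = -1/(244 + √29)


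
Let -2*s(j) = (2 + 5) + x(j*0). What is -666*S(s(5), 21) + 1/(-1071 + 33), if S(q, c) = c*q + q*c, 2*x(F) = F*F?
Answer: 101622275/1038 ≈ 97902.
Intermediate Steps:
x(F) = F²/2 (x(F) = (F*F)/2 = F²/2)
s(j) = -7/2 (s(j) = -((2 + 5) + (j*0)²/2)/2 = -(7 + (½)*0²)/2 = -(7 + (½)*0)/2 = -(7 + 0)/2 = -½*7 = -7/2)
S(q, c) = 2*c*q (S(q, c) = c*q + c*q = 2*c*q)
-666*S(s(5), 21) + 1/(-1071 + 33) = -1332*21*(-7)/2 + 1/(-1071 + 33) = -666*(-147) + 1/(-1038) = 97902 - 1/1038 = 101622275/1038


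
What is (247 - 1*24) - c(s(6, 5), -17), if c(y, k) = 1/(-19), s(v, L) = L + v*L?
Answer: 4238/19 ≈ 223.05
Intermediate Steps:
s(v, L) = L + L*v
c(y, k) = -1/19
(247 - 1*24) - c(s(6, 5), -17) = (247 - 1*24) - 1*(-1/19) = (247 - 24) + 1/19 = 223 + 1/19 = 4238/19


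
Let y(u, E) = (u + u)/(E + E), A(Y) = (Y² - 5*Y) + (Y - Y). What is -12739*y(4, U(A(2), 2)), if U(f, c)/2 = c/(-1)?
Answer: 12739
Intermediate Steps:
A(Y) = Y² - 5*Y (A(Y) = (Y² - 5*Y) + 0 = Y² - 5*Y)
U(f, c) = -2*c (U(f, c) = 2*(c/(-1)) = 2*(c*(-1)) = 2*(-c) = -2*c)
y(u, E) = u/E (y(u, E) = (2*u)/((2*E)) = (2*u)*(1/(2*E)) = u/E)
-12739*y(4, U(A(2), 2)) = -50956/((-2*2)) = -50956/(-4) = -50956*(-1)/4 = -12739*(-1) = 12739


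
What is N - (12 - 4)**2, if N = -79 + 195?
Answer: 52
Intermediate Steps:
N = 116
N - (12 - 4)**2 = 116 - (12 - 4)**2 = 116 - 1*8**2 = 116 - 1*64 = 116 - 64 = 52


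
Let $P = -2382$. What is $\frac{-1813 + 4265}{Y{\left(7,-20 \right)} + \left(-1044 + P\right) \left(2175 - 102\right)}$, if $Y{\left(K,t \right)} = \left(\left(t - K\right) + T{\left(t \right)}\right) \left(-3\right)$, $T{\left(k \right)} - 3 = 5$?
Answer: $- \frac{2452}{7102041} \approx -0.00034525$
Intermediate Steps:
$T{\left(k \right)} = 8$ ($T{\left(k \right)} = 3 + 5 = 8$)
$Y{\left(K,t \right)} = -24 - 3 t + 3 K$ ($Y{\left(K,t \right)} = \left(\left(t - K\right) + 8\right) \left(-3\right) = \left(8 + t - K\right) \left(-3\right) = -24 - 3 t + 3 K$)
$\frac{-1813 + 4265}{Y{\left(7,-20 \right)} + \left(-1044 + P\right) \left(2175 - 102\right)} = \frac{-1813 + 4265}{\left(-24 - -60 + 3 \cdot 7\right) + \left(-1044 - 2382\right) \left(2175 - 102\right)} = \frac{2452}{\left(-24 + 60 + 21\right) - 7102098} = \frac{2452}{57 - 7102098} = \frac{2452}{-7102041} = 2452 \left(- \frac{1}{7102041}\right) = - \frac{2452}{7102041}$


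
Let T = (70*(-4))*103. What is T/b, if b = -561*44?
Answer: 7210/6171 ≈ 1.1684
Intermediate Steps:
b = -24684
T = -28840 (T = -280*103 = -28840)
T/b = -28840/(-24684) = -28840*(-1/24684) = 7210/6171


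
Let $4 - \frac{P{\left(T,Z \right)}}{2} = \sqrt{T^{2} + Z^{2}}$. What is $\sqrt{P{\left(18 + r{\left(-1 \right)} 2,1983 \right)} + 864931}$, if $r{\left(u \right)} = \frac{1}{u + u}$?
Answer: $\sqrt{864939 - 2 \sqrt{3932578}} \approx 927.89$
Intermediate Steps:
$r{\left(u \right)} = \frac{1}{2 u}$
$P{\left(T,Z \right)} = 8 - 2 \sqrt{T^{2} + Z^{2}}$
$\sqrt{P{\left(18 + r{\left(-1 \right)} 2,1983 \right)} + 864931} = \sqrt{\left(8 - 2 \sqrt{\left(18 + \frac{1}{2 \left(-1\right)} 2\right)^{2} + 1983^{2}}\right) + 864931} = \sqrt{\left(8 - 2 \sqrt{\left(18 + \frac{1}{2} \left(-1\right) 2\right)^{2} + 3932289}\right) + 864931} = \sqrt{\left(8 - 2 \sqrt{\left(18 - 1\right)^{2} + 3932289}\right) + 864931} = \sqrt{\left(8 - 2 \sqrt{17^{2} + 3932289}\right) + 864931} = \sqrt{\left(8 - 2 \sqrt{289 + 3932289}\right) + 864931} = \sqrt{\left(8 - 2 \sqrt{3932578}\right) + 864931} = \sqrt{864939 - 2 \sqrt{3932578}}$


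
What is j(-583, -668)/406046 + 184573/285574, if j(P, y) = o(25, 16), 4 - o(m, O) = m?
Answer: 18734782826/28989045101 ≈ 0.64627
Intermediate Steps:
o(m, O) = 4 - m
j(P, y) = -21 (j(P, y) = 4 - 1*25 = 4 - 25 = -21)
j(-583, -668)/406046 + 184573/285574 = -21/406046 + 184573/285574 = 18734782826/28989045101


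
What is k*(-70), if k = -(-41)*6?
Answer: -17220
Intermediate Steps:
k = 246 (k = -1*(-246) = 246)
k*(-70) = 246*(-70) = -17220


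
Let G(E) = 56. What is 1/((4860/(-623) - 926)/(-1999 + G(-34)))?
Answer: 1210489/581758 ≈ 2.0807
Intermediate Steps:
1/((4860/(-623) - 926)/(-1999 + G(-34))) = 1/((4860/(-623) - 926)/(-1999 + 56)) = 1/((4860*(-1/623) - 926)/(-1943)) = 1/((-4860/623 - 926)*(-1/1943)) = 1/(-581758/623*(-1/1943)) = 1/(581758/1210489) = 1210489/581758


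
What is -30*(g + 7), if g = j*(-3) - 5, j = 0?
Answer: -60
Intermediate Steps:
g = -5 (g = 0*(-3) - 5 = 0 - 5 = -5)
-30*(g + 7) = -30*(-5 + 7) = -30*2 = -60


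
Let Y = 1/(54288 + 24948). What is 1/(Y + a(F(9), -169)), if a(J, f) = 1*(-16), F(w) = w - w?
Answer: -79236/1267775 ≈ -0.062500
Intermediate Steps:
Y = 1/79236 ≈ 1.2621e-5
F(w) = 0
a(J, f) = -16
1/(Y + a(F(9), -169)) = 1/(1/79236 - 16) = 1/(-1267775/79236) = -79236/1267775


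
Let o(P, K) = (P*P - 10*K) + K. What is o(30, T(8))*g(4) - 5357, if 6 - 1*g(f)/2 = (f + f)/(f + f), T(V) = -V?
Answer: 4363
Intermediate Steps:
o(P, K) = P**2 - 9*K (o(P, K) = (P**2 - 10*K) + K = P**2 - 9*K)
g(f) = 10 (g(f) = 12 - 2*(f + f)/(f + f) = 12 - 2*2*f/(2*f) = 12 - 2*2*f*1/(2*f) = 12 - 2*1 = 12 - 2 = 10)
o(30, T(8))*g(4) - 5357 = (30**2 - (-9)*8)*10 - 5357 = (900 - 9*(-8))*10 - 5357 = (900 + 72)*10 - 5357 = 972*10 - 5357 = 9720 - 5357 = 4363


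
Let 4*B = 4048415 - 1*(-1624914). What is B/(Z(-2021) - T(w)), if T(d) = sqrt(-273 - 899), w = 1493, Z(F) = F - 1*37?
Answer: -5837855541/8473072 + 5673329*I*sqrt(293)/8473072 ≈ -688.99 + 11.461*I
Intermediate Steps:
Z(F) = -37 + F (Z(F) = F - 37 = -37 + F)
T(d) = 2*I*sqrt(293) (T(d) = sqrt(-1172) = 2*I*sqrt(293))
B = 5673329/4 (B = (4048415 - 1*(-1624914))/4 = (4048415 + 1624914)/4 = (1/4)*5673329 = 5673329/4 ≈ 1.4183e+6)
B/(Z(-2021) - T(w)) = 5673329/(4*((-37 - 2021) - 2*I*sqrt(293))) = 5673329/(4*(-2058 - 2*I*sqrt(293)))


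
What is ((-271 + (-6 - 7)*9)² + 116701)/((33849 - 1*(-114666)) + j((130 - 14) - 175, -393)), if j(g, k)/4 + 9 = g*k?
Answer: 267245/241227 ≈ 1.1079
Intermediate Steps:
j(g, k) = -36 + 4*g*k (j(g, k) = -36 + 4*(g*k) = -36 + 4*g*k)
((-271 + (-6 - 7)*9)² + 116701)/((33849 - 1*(-114666)) + j((130 - 14) - 175, -393)) = ((-271 + (-6 - 7)*9)² + 116701)/((33849 - 1*(-114666)) + (-36 + 4*((130 - 14) - 175)*(-393))) = ((-271 - 13*9)² + 116701)/((33849 + 114666) + (-36 + 4*(116 - 175)*(-393))) = ((-271 - 117)² + 116701)/(148515 + (-36 + 4*(-59)*(-393))) = ((-388)² + 116701)/(148515 + (-36 + 92748)) = (150544 + 116701)/(148515 + 92712) = 267245/241227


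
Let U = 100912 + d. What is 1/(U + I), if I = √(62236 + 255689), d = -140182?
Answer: -2618/102787665 - √157/34262555 ≈ -2.5836e-5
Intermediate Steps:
I = 45*√157 (I = √317925 = 45*√157 ≈ 563.85)
U = -39270 (U = 100912 - 140182 = -39270)
1/(U + I) = 1/(-39270 + 45*√157)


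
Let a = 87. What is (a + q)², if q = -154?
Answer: 4489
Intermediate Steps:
(a + q)² = (87 - 154)² = (-67)² = 4489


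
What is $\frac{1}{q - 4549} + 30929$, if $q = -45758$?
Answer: $\frac{1555945202}{50307} \approx 30929.0$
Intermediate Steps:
$\frac{1}{q - 4549} + 30929 = \frac{1}{-45758 - 4549} + 30929 = \frac{1}{-50307} + 30929 = - \frac{1}{50307} + 30929 = \frac{1555945202}{50307}$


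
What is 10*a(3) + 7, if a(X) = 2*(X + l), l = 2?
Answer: 107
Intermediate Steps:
a(X) = 4 + 2*X (a(X) = 2*(X + 2) = 2*(2 + X) = 4 + 2*X)
10*a(3) + 7 = 10*(4 + 2*3) + 7 = 10*(4 + 6) + 7 = 10*10 + 7 = 100 + 7 = 107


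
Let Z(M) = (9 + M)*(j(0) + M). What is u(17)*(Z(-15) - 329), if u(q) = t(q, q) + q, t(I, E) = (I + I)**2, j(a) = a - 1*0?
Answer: -280347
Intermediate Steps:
j(a) = a (j(a) = a + 0 = a)
Z(M) = M*(9 + M) (Z(M) = (9 + M)*(0 + M) = (9 + M)*M = M*(9 + M))
t(I, E) = 4*I**2 (t(I, E) = (2*I)**2 = 4*I**2)
u(q) = q + 4*q**2 (u(q) = 4*q**2 + q = q + 4*q**2)
u(17)*(Z(-15) - 329) = (17*(1 + 4*17))*(-15*(9 - 15) - 329) = (17*(1 + 68))*(-15*(-6) - 329) = (17*69)*(90 - 329) = 1173*(-239) = -280347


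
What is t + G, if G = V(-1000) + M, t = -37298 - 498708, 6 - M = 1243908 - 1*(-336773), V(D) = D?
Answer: -2117681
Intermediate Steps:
M = -1580675 (M = 6 - (1243908 - 1*(-336773)) = 6 - (1243908 + 336773) = 6 - 1*1580681 = 6 - 1580681 = -1580675)
t = -536006
G = -1581675 (G = -1000 - 1580675 = -1581675)
t + G = -536006 - 1581675 = -2117681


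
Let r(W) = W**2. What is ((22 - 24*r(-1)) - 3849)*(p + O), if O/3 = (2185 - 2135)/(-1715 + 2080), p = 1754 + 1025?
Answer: -781356347/73 ≈ -1.0704e+7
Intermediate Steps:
p = 2779
O = 30/73 (O = 3*((2185 - 2135)/(-1715 + 2080)) = 3*(50/365) = 3*(50*(1/365)) = 3*(10/73) = 30/73 ≈ 0.41096)
((22 - 24*r(-1)) - 3849)*(p + O) = ((22 - 24*(-1)**2) - 3849)*(2779 + 30/73) = ((22 - 24*1) - 3849)*(202897/73) = ((22 - 24) - 3849)*(202897/73) = (-2 - 3849)*(202897/73) = -3851*202897/73 = -781356347/73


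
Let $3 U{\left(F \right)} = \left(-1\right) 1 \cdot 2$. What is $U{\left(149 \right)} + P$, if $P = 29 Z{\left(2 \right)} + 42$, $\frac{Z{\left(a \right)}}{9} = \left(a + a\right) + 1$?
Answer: $\frac{4039}{3} \approx 1346.3$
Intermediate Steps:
$U{\left(F \right)} = - \frac{2}{3}$ ($U{\left(F \right)} = \frac{\left(-1\right) 1 \cdot 2}{3} = \frac{\left(-1\right) 2}{3} = \frac{1}{3} \left(-2\right) = - \frac{2}{3}$)
$Z{\left(a \right)} = 9 + 18 a$ ($Z{\left(a \right)} = 9 \left(\left(a + a\right) + 1\right) = 9 \left(2 a + 1\right) = 9 \left(1 + 2 a\right) = 9 + 18 a$)
$P = 1347$ ($P = 29 \left(9 + 18 \cdot 2\right) + 42 = 29 \left(9 + 36\right) + 42 = 29 \cdot 45 + 42 = 1305 + 42 = 1347$)
$U{\left(149 \right)} + P = - \frac{2}{3} + 1347 = \frac{4039}{3}$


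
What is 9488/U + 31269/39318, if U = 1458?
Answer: 69773231/9554274 ≈ 7.3028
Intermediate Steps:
9488/U + 31269/39318 = 9488/1458 + 31269/39318 = 9488*(1/1458) + 31269*(1/39318) = 4744/729 + 10423/13106 = 69773231/9554274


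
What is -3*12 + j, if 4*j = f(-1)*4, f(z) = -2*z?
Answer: -34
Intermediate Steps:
j = 2 (j = (-2*(-1)*4)/4 = (2*4)/4 = (¼)*8 = 2)
-3*12 + j = -3*12 + 2 = -36 + 2 = -34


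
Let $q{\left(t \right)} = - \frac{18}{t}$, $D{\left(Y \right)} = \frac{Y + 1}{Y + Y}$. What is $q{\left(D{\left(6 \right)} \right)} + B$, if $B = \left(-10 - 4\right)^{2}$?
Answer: $\frac{1156}{7} \approx 165.14$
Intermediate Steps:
$D{\left(Y \right)} = \frac{1 + Y}{2 Y}$
$B = 196$ ($B = \left(-14\right)^{2} = 196$)
$q{\left(D{\left(6 \right)} \right)} + B = - \frac{18}{\frac{1}{2} \cdot \frac{1}{6} \left(1 + 6\right)} + 196 = - \frac{18}{\frac{1}{2} \cdot \frac{1}{6} \cdot 7} + 196 = - \frac{18}{\frac{7}{12}} + 196 = \left(-18\right) \frac{12}{7} + 196 = - \frac{216}{7} + 196 = \frac{1156}{7}$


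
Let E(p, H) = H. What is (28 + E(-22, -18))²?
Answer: 100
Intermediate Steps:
(28 + E(-22, -18))² = (28 - 18)² = 10² = 100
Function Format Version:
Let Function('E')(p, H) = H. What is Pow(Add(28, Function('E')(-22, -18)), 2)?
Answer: 100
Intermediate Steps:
Pow(Add(28, Function('E')(-22, -18)), 2) = Pow(Add(28, -18), 2) = Pow(10, 2) = 100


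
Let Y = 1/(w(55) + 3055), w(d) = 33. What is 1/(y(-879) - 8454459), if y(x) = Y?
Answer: -3088/26107369391 ≈ -1.1828e-7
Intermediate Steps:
Y = 1/3088 (Y = 1/(33 + 3055) = 1/3088 ≈ 0.00032383)
y(x) = 1/3088
1/(y(-879) - 8454459) = 1/(1/3088 - 8454459) = 1/(-26107369391/3088) = -3088/26107369391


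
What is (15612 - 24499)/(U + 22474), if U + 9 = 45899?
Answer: -8887/68364 ≈ -0.13000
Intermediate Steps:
U = 45890 (U = -9 + 45899 = 45890)
(15612 - 24499)/(U + 22474) = (15612 - 24499)/(45890 + 22474) = -8887/68364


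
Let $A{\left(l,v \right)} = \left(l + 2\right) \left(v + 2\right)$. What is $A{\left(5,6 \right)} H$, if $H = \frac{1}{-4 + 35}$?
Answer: $\frac{56}{31} \approx 1.8065$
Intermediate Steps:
$A{\left(l,v \right)} = \left(2 + l\right) \left(2 + v\right)$
$H = \frac{1}{31} \approx 0.032258$
$A{\left(5,6 \right)} H = \left(4 + 2 \cdot 5 + 2 \cdot 6 + 5 \cdot 6\right) \frac{1}{31} = \left(4 + 10 + 12 + 30\right) \frac{1}{31} = 56 \cdot \frac{1}{31} = \frac{56}{31}$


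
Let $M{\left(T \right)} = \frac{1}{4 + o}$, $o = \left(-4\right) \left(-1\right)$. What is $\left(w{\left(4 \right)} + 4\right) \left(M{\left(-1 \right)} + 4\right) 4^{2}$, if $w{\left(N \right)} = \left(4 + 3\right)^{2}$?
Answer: $3498$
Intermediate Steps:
$o = 4$
$w{\left(N \right)} = 49$ ($w{\left(N \right)} = 7^{2} = 49$)
$M{\left(T \right)} = \frac{1}{8}$ ($M{\left(T \right)} = \frac{1}{4 + 4} = \frac{1}{8}$)
$\left(w{\left(4 \right)} + 4\right) \left(M{\left(-1 \right)} + 4\right) 4^{2} = \left(49 + 4\right) \left(\frac{1}{8} + 4\right) 4^{2} = 53 \cdot \frac{33}{8} \cdot 16 = \frac{1749}{8} \cdot 16 = 3498$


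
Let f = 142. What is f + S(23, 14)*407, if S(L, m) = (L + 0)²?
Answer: 215445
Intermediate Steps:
S(L, m) = L²
f + S(23, 14)*407 = 142 + 23²*407 = 142 + 529*407 = 142 + 215303 = 215445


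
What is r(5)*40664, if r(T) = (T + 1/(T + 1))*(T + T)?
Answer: 6302920/3 ≈ 2.1010e+6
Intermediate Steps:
r(T) = 2*T*(T + 1/(1 + T)) (r(T) = (T + 1/(1 + T))*(2*T) = 2*T*(T + 1/(1 + T)))
r(5)*40664 = (2*5*(1 + 5 + 5²)/(1 + 5))*40664 = (2*5*(1 + 5 + 25)/6)*40664 = (2*5*(⅙)*31)*40664 = (155/3)*40664 = 6302920/3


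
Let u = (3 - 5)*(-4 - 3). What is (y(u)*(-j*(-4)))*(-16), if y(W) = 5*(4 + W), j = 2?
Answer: -11520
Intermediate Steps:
u = 14 (u = -2*(-7) = 14)
y(W) = 20 + 5*W
(y(u)*(-j*(-4)))*(-16) = ((20 + 5*14)*(-1*2*(-4)))*(-16) = ((20 + 70)*(-2*(-4)))*(-16) = (90*8)*(-16) = 720*(-16) = -11520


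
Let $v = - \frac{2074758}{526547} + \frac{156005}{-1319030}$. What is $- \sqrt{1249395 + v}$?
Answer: $- \frac{\sqrt{491978241724910505899965910}}{19843751126} \approx -1117.8$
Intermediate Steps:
$v = - \frac{80537485985}{19843751126}$ ($v = \left(-2074758\right) \frac{1}{526547} + 156005 \left(- \frac{1}{1319030}\right) = - \frac{296394}{75221} - \frac{31201}{263806} = - \frac{80537485985}{19843751126} \approx -4.0586$)
$- \sqrt{1249395 + v} = - \sqrt{1249395 - \frac{80537485985}{19843751126}} = - \sqrt{\frac{24792602900582785}{19843751126}} = - \frac{\sqrt{491978241724910505899965910}}{19843751126}$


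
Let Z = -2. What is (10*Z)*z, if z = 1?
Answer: -20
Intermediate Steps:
(10*Z)*z = (10*(-2))*1 = -20*1 = -20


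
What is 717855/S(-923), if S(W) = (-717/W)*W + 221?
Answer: -717855/496 ≈ -1447.3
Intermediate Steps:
S(W) = -496 (S(W) = -717 + 221 = -496)
717855/S(-923) = 717855/(-496) = 717855*(-1/496) = -717855/496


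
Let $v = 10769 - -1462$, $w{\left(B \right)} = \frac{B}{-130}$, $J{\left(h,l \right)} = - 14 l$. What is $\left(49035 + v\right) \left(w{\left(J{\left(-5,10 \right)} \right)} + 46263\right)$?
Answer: $\frac{36847394178}{13} \approx 2.8344 \cdot 10^{9}$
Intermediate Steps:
$w{\left(B \right)} = - \frac{B}{130}$ ($w{\left(B \right)} = B \left(- \frac{1}{130}\right) = - \frac{B}{130}$)
$v = 12231$ ($v = 10769 + 1462 = 12231$)
$\left(49035 + v\right) \left(w{\left(J{\left(-5,10 \right)} \right)} + 46263\right) = \left(49035 + 12231\right) \left(- \frac{\left(-14\right) 10}{130} + 46263\right) = 61266 \left(\left(- \frac{1}{130}\right) \left(-140\right) + 46263\right) = 61266 \left(\frac{14}{13} + 46263\right) = 61266 \cdot \frac{601433}{13} = \frac{36847394178}{13}$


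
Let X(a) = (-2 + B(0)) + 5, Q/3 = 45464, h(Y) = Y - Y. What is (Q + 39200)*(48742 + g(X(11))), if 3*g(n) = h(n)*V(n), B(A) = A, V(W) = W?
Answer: 8558705264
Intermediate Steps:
h(Y) = 0
Q = 136392 (Q = 3*45464 = 136392)
X(a) = 3 (X(a) = (-2 + 0) + 5 = -2 + 5 = 3)
g(n) = 0 (g(n) = (0*n)/3 = (⅓)*0 = 0)
(Q + 39200)*(48742 + g(X(11))) = (136392 + 39200)*(48742 + 0) = 175592*48742 = 8558705264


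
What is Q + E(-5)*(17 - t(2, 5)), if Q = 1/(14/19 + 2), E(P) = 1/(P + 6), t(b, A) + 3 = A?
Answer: 799/52 ≈ 15.365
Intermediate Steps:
t(b, A) = -3 + A
E(P) = 1/(6 + P)
Q = 19/52 (Q = 1/(14*(1/19) + 2) = 1/(14/19 + 2) = 1/(52/19) = 19/52 ≈ 0.36538)
Q + E(-5)*(17 - t(2, 5)) = 19/52 + (17 - (-3 + 5))/(6 - 5) = 19/52 + (17 - 1*2)/1 = 19/52 + 1*(17 - 2) = 19/52 + 1*15 = 19/52 + 15 = 799/52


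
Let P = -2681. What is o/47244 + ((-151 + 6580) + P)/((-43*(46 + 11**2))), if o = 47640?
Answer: 13752694/28271597 ≈ 0.48645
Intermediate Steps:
o/47244 + ((-151 + 6580) + P)/((-43*(46 + 11**2))) = 47640/47244 + ((-151 + 6580) - 2681)/((-43*(46 + 11**2))) = 47640*(1/47244) + (6429 - 2681)/((-43*(46 + 121))) = 3970/3937 + 3748/((-43*167)) = 3970/3937 + 3748/(-7181) = 3970/3937 + 3748*(-1/7181) = 3970/3937 - 3748/7181 = 13752694/28271597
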